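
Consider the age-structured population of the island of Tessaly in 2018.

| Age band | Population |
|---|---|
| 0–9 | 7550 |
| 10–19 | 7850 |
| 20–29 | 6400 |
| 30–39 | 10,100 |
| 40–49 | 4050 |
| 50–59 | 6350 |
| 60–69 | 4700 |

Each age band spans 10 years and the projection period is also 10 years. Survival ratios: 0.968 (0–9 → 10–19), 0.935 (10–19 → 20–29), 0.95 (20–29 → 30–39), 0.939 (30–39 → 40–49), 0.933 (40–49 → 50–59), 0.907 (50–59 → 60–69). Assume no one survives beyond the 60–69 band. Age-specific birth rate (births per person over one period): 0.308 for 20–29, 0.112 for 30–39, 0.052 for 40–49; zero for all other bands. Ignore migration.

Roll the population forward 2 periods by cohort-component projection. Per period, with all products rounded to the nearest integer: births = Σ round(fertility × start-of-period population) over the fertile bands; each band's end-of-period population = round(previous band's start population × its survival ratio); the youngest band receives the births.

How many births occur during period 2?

Period 1.
Births: 6400 × 0.308 = 1971, 10100 × 0.112 = 1131, 4050 × 0.052 = 211 → 3313
10–19: 7550 × 0.968 = 7308
20–29: 7850 × 0.935 = 7340
30–39: 6400 × 0.95 = 6080
40–49: 10100 × 0.939 = 9484
50–59: 4050 × 0.933 = 3779
60–69: 6350 × 0.907 = 5759
End of period: [3313, 7308, 7340, 6080, 9484, 3779, 5759]
Period 2.
Births: 7340 × 0.308 = 2261, 6080 × 0.112 = 681, 9484 × 0.052 = 493 → 3435
10–19: 3313 × 0.968 = 3207
20–29: 7308 × 0.935 = 6833
30–39: 7340 × 0.95 = 6973
40–49: 6080 × 0.939 = 5709
50–59: 9484 × 0.933 = 8849
60–69: 3779 × 0.907 = 3428
End of period: [3435, 3207, 6833, 6973, 5709, 8849, 3428]

3435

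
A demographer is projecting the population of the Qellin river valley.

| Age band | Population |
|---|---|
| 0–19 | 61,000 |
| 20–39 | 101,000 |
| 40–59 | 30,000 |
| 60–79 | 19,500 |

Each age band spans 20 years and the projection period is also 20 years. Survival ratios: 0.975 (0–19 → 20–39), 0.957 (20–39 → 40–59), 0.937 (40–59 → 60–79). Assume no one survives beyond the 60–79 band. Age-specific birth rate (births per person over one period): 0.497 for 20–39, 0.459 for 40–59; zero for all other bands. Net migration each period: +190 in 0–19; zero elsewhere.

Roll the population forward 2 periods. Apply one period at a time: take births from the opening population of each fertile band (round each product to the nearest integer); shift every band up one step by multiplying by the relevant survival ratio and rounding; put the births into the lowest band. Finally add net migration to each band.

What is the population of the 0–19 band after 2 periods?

Period 1.
Births: 101000 × 0.497 = 50197 ; 30000 × 0.459 = 13770 — total 63967
20–39: 61000 × 0.975 = 59475
40–59: 101000 × 0.957 = 96657
60–79: 30000 × 0.937 = 28110
Net migration: 0–19 + 190 → 64157
Population now: 0–19=64157, 20–39=59475, 40–59=96657, 60–79=28110
Period 2.
Births: 59475 × 0.497 = 29559 ; 96657 × 0.459 = 44366 — total 73925
20–39: 64157 × 0.975 = 62553
40–59: 59475 × 0.957 = 56918
60–79: 96657 × 0.937 = 90568
Net migration: 0–19 + 190 → 74115
Population now: 0–19=74115, 20–39=62553, 40–59=56918, 60–79=90568

74115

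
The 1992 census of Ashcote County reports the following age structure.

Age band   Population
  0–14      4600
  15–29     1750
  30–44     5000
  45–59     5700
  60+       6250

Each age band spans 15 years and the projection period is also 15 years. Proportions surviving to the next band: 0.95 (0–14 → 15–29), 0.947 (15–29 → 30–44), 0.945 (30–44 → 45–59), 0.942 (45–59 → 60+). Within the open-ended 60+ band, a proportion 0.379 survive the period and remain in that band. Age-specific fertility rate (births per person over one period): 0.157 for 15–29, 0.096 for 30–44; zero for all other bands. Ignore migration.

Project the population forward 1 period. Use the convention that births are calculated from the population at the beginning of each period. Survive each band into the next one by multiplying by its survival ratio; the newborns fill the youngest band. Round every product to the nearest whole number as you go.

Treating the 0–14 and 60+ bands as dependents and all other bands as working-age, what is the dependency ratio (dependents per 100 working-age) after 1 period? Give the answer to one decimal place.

79.0

— Period 1 —
Births: 1750 × 0.157 = 275 ; 5000 × 0.096 = 480 ⇒ total 755
15–29: 4600 × 0.95 = 4370
30–44: 1750 × 0.947 = 1657
45–59: 5000 × 0.945 = 4725
60+: 5700 × 0.942 + 6250 × 0.379 = 5369 + 2369 = 7738
→ [755, 4370, 1657, 4725, 7738]
Dependents (band 0–14 + band 60+) = 755 + 7738 = 8493; working-age = 10752; ratio = 8493/10752 × 100 = 79.0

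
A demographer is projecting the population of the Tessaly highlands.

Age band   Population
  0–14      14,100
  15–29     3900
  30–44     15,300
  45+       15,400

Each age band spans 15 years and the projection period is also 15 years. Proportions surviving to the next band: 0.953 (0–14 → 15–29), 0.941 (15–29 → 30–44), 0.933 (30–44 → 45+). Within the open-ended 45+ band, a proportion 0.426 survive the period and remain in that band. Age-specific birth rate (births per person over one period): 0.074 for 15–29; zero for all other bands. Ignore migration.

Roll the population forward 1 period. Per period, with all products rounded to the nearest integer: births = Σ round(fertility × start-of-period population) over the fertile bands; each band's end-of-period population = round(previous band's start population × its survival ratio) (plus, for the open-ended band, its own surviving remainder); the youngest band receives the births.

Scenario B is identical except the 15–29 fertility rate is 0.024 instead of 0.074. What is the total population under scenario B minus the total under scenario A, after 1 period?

-195

(Bands numbered youngest = 1 to oldest = 4.)
— Period 1 —
Births: 3900 × 0.074 = 289
Band 2: 14100 × 0.953 = 13437
Band 3: 3900 × 0.941 = 3670
Band 4: 15300 × 0.933 + 15400 × 0.426 = 14275 + 6560 = 20835
End of period: [289, 13437, 3670, 20835]
Scenario A total after 1 period: 38231
Scenario B projection —
— Period 1 —
Births: 3900 × 0.024 = 94
Band 2: 14100 × 0.953 = 13437
Band 3: 3900 × 0.941 = 3670
Band 4: 15300 × 0.933 + 15400 × 0.426 = 14275 + 6560 = 20835
End of period: [94, 13437, 3670, 20835]
Scenario B total after 1 period: 38036
Difference B − A = 38036 − 38231 = -195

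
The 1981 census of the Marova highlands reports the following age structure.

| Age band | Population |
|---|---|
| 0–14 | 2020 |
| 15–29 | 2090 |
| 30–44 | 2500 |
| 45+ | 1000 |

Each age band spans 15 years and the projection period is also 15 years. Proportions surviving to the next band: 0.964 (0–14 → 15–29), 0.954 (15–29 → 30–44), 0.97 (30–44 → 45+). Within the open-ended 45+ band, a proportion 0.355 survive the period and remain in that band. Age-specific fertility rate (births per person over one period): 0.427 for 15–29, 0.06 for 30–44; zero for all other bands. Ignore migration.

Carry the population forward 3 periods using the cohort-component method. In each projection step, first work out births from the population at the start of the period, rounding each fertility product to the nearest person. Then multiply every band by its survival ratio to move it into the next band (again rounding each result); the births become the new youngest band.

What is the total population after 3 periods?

Period 1:
Births: 2090 × 0.427 = 892  |  2500 × 0.06 = 150 — total 1042
15–29: 2020 × 0.964 = 1947
30–44: 2090 × 0.954 = 1994
45+: 2500 × 0.97 + 1000 × 0.355 = 2425 + 355 = 2780
Giving 1042 / 1947 / 1994 / 2780.
Period 2:
Births: 1947 × 0.427 = 831  |  1994 × 0.06 = 120 — total 951
15–29: 1042 × 0.964 = 1004
30–44: 1947 × 0.954 = 1857
45+: 1994 × 0.97 + 2780 × 0.355 = 1934 + 987 = 2921
Giving 951 / 1004 / 1857 / 2921.
Period 3:
Births: 1004 × 0.427 = 429  |  1857 × 0.06 = 111 — total 540
15–29: 951 × 0.964 = 917
30–44: 1004 × 0.954 = 958
45+: 1857 × 0.97 + 2921 × 0.355 = 1801 + 1037 = 2838
Giving 540 / 917 / 958 / 2838.
Total after period 3: 540 + 917 + 958 + 2838 = 5253

5253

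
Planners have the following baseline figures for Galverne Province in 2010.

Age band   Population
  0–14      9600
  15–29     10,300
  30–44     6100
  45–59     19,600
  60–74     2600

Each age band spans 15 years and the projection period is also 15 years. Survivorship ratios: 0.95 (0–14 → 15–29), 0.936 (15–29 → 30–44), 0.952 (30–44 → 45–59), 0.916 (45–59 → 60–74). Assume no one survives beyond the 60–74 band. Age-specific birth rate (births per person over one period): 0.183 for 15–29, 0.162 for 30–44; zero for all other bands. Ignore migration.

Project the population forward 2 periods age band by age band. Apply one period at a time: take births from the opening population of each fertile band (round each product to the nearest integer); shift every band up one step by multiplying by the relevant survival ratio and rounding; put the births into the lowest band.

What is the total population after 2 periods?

28993

Numbering the groups 1..5 from youngest to oldest:
— Period 1 —
Births: 10300 × 0.183 = 1885  |  6100 × 0.162 = 988 → total 2873
Group 2: 9600 × 0.95 = 9120
Group 3: 10300 × 0.936 = 9641
Group 4: 6100 × 0.952 = 5807
Group 5: 19600 × 0.916 = 17954
End of period: [2873, 9120, 9641, 5807, 17954]
— Period 2 —
Births: 9120 × 0.183 = 1669  |  9641 × 0.162 = 1562 → total 3231
Group 2: 2873 × 0.95 = 2729
Group 3: 9120 × 0.936 = 8536
Group 4: 9641 × 0.952 = 9178
Group 5: 5807 × 0.916 = 5319
End of period: [3231, 2729, 8536, 9178, 5319]
Total after period 2: 3231 + 2729 + 8536 + 9178 + 5319 = 28993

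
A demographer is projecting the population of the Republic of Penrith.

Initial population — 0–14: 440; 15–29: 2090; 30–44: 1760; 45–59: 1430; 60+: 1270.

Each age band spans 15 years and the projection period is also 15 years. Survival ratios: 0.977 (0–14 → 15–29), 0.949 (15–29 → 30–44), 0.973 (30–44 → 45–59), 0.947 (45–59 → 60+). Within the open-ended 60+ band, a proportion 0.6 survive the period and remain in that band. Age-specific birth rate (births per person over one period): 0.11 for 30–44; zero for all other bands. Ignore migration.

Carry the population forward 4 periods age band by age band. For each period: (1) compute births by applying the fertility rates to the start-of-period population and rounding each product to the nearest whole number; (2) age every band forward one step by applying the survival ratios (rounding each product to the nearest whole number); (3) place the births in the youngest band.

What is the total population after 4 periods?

Period 1.
Births: 1760 * 0.11 = 194
15–29: 440 * 0.977 = 430
30–44: 2090 * 0.949 = 1983
45–59: 1760 * 0.973 = 1712
60+: 1430 * 0.947 + 1270 * 0.6 = 1354 + 762 = 2116
End of period: [194, 430, 1983, 1712, 2116]
Period 2.
Births: 1983 * 0.11 = 218
15–29: 194 * 0.977 = 190
30–44: 430 * 0.949 = 408
45–59: 1983 * 0.973 = 1929
60+: 1712 * 0.947 + 2116 * 0.6 = 1621 + 1270 = 2891
End of period: [218, 190, 408, 1929, 2891]
Period 3.
Births: 408 * 0.11 = 45
15–29: 218 * 0.977 = 213
30–44: 190 * 0.949 = 180
45–59: 408 * 0.973 = 397
60+: 1929 * 0.947 + 2891 * 0.6 = 1827 + 1735 = 3562
End of period: [45, 213, 180, 397, 3562]
Period 4.
Births: 180 * 0.11 = 20
15–29: 45 * 0.977 = 44
30–44: 213 * 0.949 = 202
45–59: 180 * 0.973 = 175
60+: 397 * 0.947 + 3562 * 0.6 = 376 + 2137 = 2513
End of period: [20, 44, 202, 175, 2513]
Total after period 4: 20 + 44 + 202 + 175 + 2513 = 2954

2954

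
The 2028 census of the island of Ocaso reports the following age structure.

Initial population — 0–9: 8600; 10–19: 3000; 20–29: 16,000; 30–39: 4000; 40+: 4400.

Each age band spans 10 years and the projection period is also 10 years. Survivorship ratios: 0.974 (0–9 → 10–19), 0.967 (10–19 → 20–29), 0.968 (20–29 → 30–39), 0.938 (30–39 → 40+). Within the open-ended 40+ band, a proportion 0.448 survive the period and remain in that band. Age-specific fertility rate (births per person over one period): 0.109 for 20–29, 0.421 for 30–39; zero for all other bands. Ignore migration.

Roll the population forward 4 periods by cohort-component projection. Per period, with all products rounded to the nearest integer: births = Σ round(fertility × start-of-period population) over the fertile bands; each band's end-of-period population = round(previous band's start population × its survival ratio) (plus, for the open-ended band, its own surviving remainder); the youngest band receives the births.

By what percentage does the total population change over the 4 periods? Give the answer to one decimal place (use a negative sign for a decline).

Period 1:
Births: 16000 × 0.109 = 1744 ; 4000 × 0.421 = 1684 → 3428
10–19: 8600 × 0.974 = 8376
20–29: 3000 × 0.967 = 2901
30–39: 16000 × 0.968 = 15488
40+: 4000 × 0.938 + 4400 × 0.448 = 3752 + 1971 = 5723
Population now: 0–9=3428, 10–19=8376, 20–29=2901, 30–39=15488, 40+=5723
Period 2:
Births: 2901 × 0.109 = 316 ; 15488 × 0.421 = 6520 → 6836
10–19: 3428 × 0.974 = 3339
20–29: 8376 × 0.967 = 8100
30–39: 2901 × 0.968 = 2808
40+: 15488 × 0.938 + 5723 × 0.448 = 14528 + 2564 = 17092
Population now: 0–9=6836, 10–19=3339, 20–29=8100, 30–39=2808, 40+=17092
Period 3:
Births: 8100 × 0.109 = 883 ; 2808 × 0.421 = 1182 → 2065
10–19: 6836 × 0.974 = 6658
20–29: 3339 × 0.967 = 3229
30–39: 8100 × 0.968 = 7841
40+: 2808 × 0.938 + 17092 × 0.448 = 2634 + 7657 = 10291
Population now: 0–9=2065, 10–19=6658, 20–29=3229, 30–39=7841, 40+=10291
Period 4:
Births: 3229 × 0.109 = 352 ; 7841 × 0.421 = 3301 → 3653
10–19: 2065 × 0.974 = 2011
20–29: 6658 × 0.967 = 6438
30–39: 3229 × 0.968 = 3126
40+: 7841 × 0.938 + 10291 × 0.448 = 7355 + 4610 = 11965
Population now: 0–9=3653, 10–19=2011, 20–29=6438, 30–39=3126, 40+=11965
Total: 36000 → 27193; change = -8807; percentage change = -24.5%

-24.5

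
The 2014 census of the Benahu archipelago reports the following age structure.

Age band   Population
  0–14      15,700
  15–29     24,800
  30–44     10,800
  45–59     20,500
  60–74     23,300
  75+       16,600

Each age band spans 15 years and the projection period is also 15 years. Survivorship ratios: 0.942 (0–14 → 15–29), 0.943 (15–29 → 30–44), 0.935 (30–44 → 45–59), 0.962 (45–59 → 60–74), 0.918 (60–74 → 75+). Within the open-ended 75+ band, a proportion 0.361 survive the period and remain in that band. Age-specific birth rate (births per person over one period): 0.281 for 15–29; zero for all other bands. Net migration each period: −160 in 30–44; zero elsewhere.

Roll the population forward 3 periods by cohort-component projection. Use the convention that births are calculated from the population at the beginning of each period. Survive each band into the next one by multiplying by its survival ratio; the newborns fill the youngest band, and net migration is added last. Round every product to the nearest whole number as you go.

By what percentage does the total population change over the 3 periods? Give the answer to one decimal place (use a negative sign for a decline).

Period 1:
Births: 24800 * 0.281 = 6969
15–29: 15700 * 0.942 = 14789
30–44: 24800 * 0.943 = 23386
45–59: 10800 * 0.935 = 10098
60–74: 20500 * 0.962 = 19721
75+: 23300 * 0.918 + 16600 * 0.361 = 21389 + 5993 = 27382
Net migration: 30–44 − 160 → 23226
Giving 6969 / 14789 / 23226 / 10098 / 19721 / 27382.
Period 2:
Births: 14789 * 0.281 = 4156
15–29: 6969 * 0.942 = 6565
30–44: 14789 * 0.943 = 13946
45–59: 23226 * 0.935 = 21716
60–74: 10098 * 0.962 = 9714
75+: 19721 * 0.918 + 27382 * 0.361 = 18104 + 9885 = 27989
Net migration: 30–44 − 160 → 13786
Giving 4156 / 6565 / 13786 / 21716 / 9714 / 27989.
Period 3:
Births: 6565 * 0.281 = 1845
15–29: 4156 * 0.942 = 3915
30–44: 6565 * 0.943 = 6191
45–59: 13786 * 0.935 = 12890
60–74: 21716 * 0.962 = 20891
75+: 9714 * 0.918 + 27989 * 0.361 = 8917 + 10104 = 19021
Net migration: 30–44 − 160 → 6031
Giving 1845 / 3915 / 6031 / 12890 / 20891 / 19021.
Total: 111700 → 64593; change = -47107; percentage change = -42.2%

-42.2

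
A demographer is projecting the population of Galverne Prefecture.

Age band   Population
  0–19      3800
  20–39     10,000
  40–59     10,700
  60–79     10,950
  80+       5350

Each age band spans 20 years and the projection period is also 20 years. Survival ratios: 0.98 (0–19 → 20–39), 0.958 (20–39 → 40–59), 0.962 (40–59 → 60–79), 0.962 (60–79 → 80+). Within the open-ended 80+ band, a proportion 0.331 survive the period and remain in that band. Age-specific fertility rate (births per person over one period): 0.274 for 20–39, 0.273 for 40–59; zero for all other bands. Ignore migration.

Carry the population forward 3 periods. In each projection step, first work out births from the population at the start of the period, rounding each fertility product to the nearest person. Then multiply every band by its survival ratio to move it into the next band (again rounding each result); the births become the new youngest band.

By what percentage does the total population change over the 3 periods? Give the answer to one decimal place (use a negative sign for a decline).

-30.6

Period 1.
Births: 10000 × 0.274 = 2740 ; 10700 × 0.273 = 2921 → 5661
20–39: 3800 × 0.98 = 3724
40–59: 10000 × 0.958 = 9580
60–79: 10700 × 0.962 = 10293
80+: 10950 × 0.962 + 5350 × 0.331 = 10534 + 1771 = 12305
Population now: 0–19=5661, 20–39=3724, 40–59=9580, 60–79=10293, 80+=12305
Period 2.
Births: 3724 × 0.274 = 1020 ; 9580 × 0.273 = 2615 → 3635
20–39: 5661 × 0.98 = 5548
40–59: 3724 × 0.958 = 3568
60–79: 9580 × 0.962 = 9216
80+: 10293 × 0.962 + 12305 × 0.331 = 9902 + 4073 = 13975
Population now: 0–19=3635, 20–39=5548, 40–59=3568, 60–79=9216, 80+=13975
Period 3.
Births: 5548 × 0.274 = 1520 ; 3568 × 0.273 = 974 → 2494
20–39: 3635 × 0.98 = 3562
40–59: 5548 × 0.958 = 5315
60–79: 3568 × 0.962 = 3432
80+: 9216 × 0.962 + 13975 × 0.331 = 8866 + 4626 = 13492
Population now: 0–19=2494, 20–39=3562, 40–59=5315, 60–79=3432, 80+=13492
Total: 40800 → 28295; change = -12505; percentage change = -30.6%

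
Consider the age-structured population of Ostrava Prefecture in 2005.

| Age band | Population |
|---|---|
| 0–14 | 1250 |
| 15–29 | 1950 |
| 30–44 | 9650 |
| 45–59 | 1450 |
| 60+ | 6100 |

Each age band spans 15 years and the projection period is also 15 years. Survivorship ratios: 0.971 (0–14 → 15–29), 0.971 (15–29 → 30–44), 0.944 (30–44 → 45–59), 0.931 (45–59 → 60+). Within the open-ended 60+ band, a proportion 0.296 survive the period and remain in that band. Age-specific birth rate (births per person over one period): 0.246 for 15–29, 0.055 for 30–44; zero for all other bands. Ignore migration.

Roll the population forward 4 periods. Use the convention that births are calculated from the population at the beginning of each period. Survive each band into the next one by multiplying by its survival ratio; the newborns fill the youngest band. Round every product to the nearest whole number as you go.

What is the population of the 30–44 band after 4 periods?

380

Period 1:
Births: 1950 × 0.246 = 480 ; 9650 × 0.055 = 531 → total 1011
15–29: 1250 × 0.971 = 1214
30–44: 1950 × 0.971 = 1893
45–59: 9650 × 0.944 = 9110
60+: 1450 × 0.931 + 6100 × 0.296 = 1350 + 1806 = 3156
Population now: 0–14=1011, 15–29=1214, 30–44=1893, 45–59=9110, 60+=3156
Period 2:
Births: 1214 × 0.246 = 299 ; 1893 × 0.055 = 104 → total 403
15–29: 1011 × 0.971 = 982
30–44: 1214 × 0.971 = 1179
45–59: 1893 × 0.944 = 1787
60+: 9110 × 0.931 + 3156 × 0.296 = 8481 + 934 = 9415
Population now: 0–14=403, 15–29=982, 30–44=1179, 45–59=1787, 60+=9415
Period 3:
Births: 982 × 0.246 = 242 ; 1179 × 0.055 = 65 → total 307
15–29: 403 × 0.971 = 391
30–44: 982 × 0.971 = 954
45–59: 1179 × 0.944 = 1113
60+: 1787 × 0.931 + 9415 × 0.296 = 1664 + 2787 = 4451
Population now: 0–14=307, 15–29=391, 30–44=954, 45–59=1113, 60+=4451
Period 4:
Births: 391 × 0.246 = 96 ; 954 × 0.055 = 52 → total 148
15–29: 307 × 0.971 = 298
30–44: 391 × 0.971 = 380
45–59: 954 × 0.944 = 901
60+: 1113 × 0.931 + 4451 × 0.296 = 1036 + 1317 = 2353
Population now: 0–14=148, 15–29=298, 30–44=380, 45–59=901, 60+=2353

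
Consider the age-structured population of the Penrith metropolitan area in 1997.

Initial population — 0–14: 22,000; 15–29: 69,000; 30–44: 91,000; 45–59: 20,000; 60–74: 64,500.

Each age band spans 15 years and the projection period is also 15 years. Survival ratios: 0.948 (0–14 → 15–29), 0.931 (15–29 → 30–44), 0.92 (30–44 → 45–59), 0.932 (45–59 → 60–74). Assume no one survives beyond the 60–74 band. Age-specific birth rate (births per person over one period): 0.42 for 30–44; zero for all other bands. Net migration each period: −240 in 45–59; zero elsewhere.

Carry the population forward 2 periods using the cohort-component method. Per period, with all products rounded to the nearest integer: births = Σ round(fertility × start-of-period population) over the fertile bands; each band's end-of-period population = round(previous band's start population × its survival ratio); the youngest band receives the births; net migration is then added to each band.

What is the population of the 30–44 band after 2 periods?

Numbering the bands 1..5 from youngest to oldest:
Period 1:
Births: 91000 * 0.42 = 38220
Band 2: 22000 * 0.948 = 20856
Band 3: 69000 * 0.931 = 64239
Band 4: 91000 * 0.92 = 83720
Band 5: 20000 * 0.932 = 18640
Net migration: Band 4 − 240 → 83480
Giving 38220 / 20856 / 64239 / 83480 / 18640.
Period 2:
Births: 64239 * 0.42 = 26980
Band 2: 38220 * 0.948 = 36233
Band 3: 20856 * 0.931 = 19417
Band 4: 64239 * 0.92 = 59100
Band 5: 83480 * 0.932 = 77803
Net migration: Band 4 − 240 → 58860
Giving 26980 / 36233 / 19417 / 58860 / 77803.

19417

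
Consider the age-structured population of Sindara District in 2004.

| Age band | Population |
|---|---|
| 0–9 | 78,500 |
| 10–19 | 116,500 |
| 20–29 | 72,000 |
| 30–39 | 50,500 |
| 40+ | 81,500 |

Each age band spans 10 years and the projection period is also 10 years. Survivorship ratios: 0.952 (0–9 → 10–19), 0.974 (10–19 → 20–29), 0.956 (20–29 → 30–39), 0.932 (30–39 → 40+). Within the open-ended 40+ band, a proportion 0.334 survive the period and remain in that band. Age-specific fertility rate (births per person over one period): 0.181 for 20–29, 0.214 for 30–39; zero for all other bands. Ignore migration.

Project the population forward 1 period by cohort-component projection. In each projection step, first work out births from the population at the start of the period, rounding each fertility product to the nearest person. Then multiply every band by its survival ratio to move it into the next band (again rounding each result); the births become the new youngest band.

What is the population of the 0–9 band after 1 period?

— Period 1 —
Births: 72000 × 0.181 = 13032, 50500 × 0.214 = 10807 → total 23839
10–19: 78500 × 0.952 = 74732
20–29: 116500 × 0.974 = 113471
30–39: 72000 × 0.956 = 68832
40+: 50500 × 0.932 + 81500 × 0.334 = 47066 + 27221 = 74287
Population now: 0–9=23839, 10–19=74732, 20–29=113471, 30–39=68832, 40+=74287

23839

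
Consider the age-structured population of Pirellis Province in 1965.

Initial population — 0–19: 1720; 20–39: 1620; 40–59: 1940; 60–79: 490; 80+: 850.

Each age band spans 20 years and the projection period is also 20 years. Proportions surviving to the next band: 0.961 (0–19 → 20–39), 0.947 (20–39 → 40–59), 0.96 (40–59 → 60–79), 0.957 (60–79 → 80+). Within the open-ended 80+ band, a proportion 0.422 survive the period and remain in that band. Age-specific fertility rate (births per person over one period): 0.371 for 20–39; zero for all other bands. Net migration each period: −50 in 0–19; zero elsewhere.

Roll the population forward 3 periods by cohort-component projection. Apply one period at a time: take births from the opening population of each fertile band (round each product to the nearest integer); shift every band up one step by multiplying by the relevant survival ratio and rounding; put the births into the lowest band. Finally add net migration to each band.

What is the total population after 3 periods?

5001

[period 1]
Births: 1620 × 0.371 = 601
20–39: 1720 × 0.961 = 1653
40–59: 1620 × 0.947 = 1534
60–79: 1940 × 0.96 = 1862
80+: 490 × 0.957 + 850 × 0.422 = 469 + 359 = 828
Net migration: 0–19 − 50 → 551
→ [551, 1653, 1534, 1862, 828]
[period 2]
Births: 1653 × 0.371 = 613
20–39: 551 × 0.961 = 530
40–59: 1653 × 0.947 = 1565
60–79: 1534 × 0.96 = 1473
80+: 1862 × 0.957 + 828 × 0.422 = 1782 + 349 = 2131
Net migration: 0–19 − 50 → 563
→ [563, 530, 1565, 1473, 2131]
[period 3]
Births: 530 × 0.371 = 197
20–39: 563 × 0.961 = 541
40–59: 530 × 0.947 = 502
60–79: 1565 × 0.96 = 1502
80+: 1473 × 0.957 + 2131 × 0.422 = 1410 + 899 = 2309
Net migration: 0–19 − 50 → 147
→ [147, 541, 502, 1502, 2309]
Total after period 3: 147 + 541 + 502 + 1502 + 2309 = 5001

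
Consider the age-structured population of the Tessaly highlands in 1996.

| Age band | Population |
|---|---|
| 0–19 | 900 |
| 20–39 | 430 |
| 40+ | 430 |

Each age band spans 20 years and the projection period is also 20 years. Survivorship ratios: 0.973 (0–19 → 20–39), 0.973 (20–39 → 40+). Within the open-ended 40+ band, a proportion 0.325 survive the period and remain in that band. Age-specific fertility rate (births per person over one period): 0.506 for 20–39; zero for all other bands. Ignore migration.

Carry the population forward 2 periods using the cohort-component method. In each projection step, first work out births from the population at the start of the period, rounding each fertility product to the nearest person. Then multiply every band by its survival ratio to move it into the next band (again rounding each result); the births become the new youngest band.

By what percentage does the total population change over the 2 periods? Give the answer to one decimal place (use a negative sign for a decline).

-4.1

After projecting period 1:
Births: 430 * 0.506 = 218
20–39: 900 * 0.973 = 876
40+: 430 * 0.973 + 430 * 0.325 = 418 + 140 = 558
End of period: [218, 876, 558]
After projecting period 2:
Births: 876 * 0.506 = 443
20–39: 218 * 0.973 = 212
40+: 876 * 0.973 + 558 * 0.325 = 852 + 181 = 1033
End of period: [443, 212, 1033]
Total: 1760 → 1688; change = -72; percentage change = -4.1%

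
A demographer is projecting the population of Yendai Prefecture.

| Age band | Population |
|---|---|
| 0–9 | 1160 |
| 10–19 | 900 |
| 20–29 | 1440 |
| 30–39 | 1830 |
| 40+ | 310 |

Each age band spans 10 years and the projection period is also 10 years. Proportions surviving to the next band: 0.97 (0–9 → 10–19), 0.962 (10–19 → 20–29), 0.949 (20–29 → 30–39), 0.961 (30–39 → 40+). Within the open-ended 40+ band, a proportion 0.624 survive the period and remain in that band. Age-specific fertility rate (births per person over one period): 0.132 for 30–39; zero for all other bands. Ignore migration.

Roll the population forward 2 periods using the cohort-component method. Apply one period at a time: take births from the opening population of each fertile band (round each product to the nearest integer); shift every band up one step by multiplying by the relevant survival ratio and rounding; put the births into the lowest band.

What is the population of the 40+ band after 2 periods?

2532

Call the groups 1 to 5, youngest first.
Period 1.
Births: 1830 * 0.132 = 242
Group 2: 1160 * 0.97 = 1125
Group 3: 900 * 0.962 = 866
Group 4: 1440 * 0.949 = 1367
Group 5: 1830 * 0.961 + 310 * 0.624 = 1759 + 193 = 1952
→ [242, 1125, 866, 1367, 1952]
Period 2.
Births: 1367 * 0.132 = 180
Group 2: 242 * 0.97 = 235
Group 3: 1125 * 0.962 = 1082
Group 4: 866 * 0.949 = 822
Group 5: 1367 * 0.961 + 1952 * 0.624 = 1314 + 1218 = 2532
→ [180, 235, 1082, 822, 2532]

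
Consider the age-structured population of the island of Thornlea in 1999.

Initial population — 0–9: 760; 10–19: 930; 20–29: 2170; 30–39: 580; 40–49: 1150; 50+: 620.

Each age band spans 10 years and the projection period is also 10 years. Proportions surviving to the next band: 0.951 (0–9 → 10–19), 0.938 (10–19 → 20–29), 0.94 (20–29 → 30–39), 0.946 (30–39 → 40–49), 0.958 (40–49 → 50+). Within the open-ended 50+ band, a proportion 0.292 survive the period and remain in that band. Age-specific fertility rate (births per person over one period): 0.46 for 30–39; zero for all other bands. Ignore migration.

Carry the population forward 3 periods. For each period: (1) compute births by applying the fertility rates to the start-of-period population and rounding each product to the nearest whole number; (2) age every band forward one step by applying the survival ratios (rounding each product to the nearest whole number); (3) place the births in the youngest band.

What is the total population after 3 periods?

Call the bands 1 to 6, youngest first.
Period 1:
Births: 580 × 0.46 = 267
Band 2: 760 × 0.951 = 723
Band 3: 930 × 0.938 = 872
Band 4: 2170 × 0.94 = 2040
Band 5: 580 × 0.946 = 549
Band 6: 1150 × 0.958 + 620 × 0.292 = 1102 + 181 = 1283
Giving 267 / 723 / 872 / 2040 / 549 / 1283.
Period 2:
Births: 2040 × 0.46 = 938
Band 2: 267 × 0.951 = 254
Band 3: 723 × 0.938 = 678
Band 4: 872 × 0.94 = 820
Band 5: 2040 × 0.946 = 1930
Band 6: 549 × 0.958 + 1283 × 0.292 = 526 + 375 = 901
Giving 938 / 254 / 678 / 820 / 1930 / 901.
Period 3:
Births: 820 × 0.46 = 377
Band 2: 938 × 0.951 = 892
Band 3: 254 × 0.938 = 238
Band 4: 678 × 0.94 = 637
Band 5: 820 × 0.946 = 776
Band 6: 1930 × 0.958 + 901 × 0.292 = 1849 + 263 = 2112
Giving 377 / 892 / 238 / 637 / 776 / 2112.
Total after period 3: 377 + 892 + 238 + 637 + 776 + 2112 = 5032

5032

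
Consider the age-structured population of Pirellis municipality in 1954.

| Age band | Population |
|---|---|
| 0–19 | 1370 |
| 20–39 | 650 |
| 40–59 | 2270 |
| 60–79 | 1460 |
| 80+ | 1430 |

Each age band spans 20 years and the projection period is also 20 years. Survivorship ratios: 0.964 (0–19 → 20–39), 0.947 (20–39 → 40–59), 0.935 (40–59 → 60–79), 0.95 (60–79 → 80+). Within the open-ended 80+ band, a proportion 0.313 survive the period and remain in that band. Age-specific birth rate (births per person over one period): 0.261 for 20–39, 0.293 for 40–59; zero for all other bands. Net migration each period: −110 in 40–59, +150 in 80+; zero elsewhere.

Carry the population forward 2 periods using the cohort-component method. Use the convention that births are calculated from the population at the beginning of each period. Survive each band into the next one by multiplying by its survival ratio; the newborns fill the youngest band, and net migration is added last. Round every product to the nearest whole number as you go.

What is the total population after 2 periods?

5699

(Groups numbered youngest = 1 to oldest = 5.)
Period 1.
Births: 650 × 0.261 = 170  |  2270 × 0.293 = 665 ⇒ total 835
Group 2: 1370 × 0.964 = 1321
Group 3: 650 × 0.947 = 616
Group 4: 2270 × 0.935 = 2122
Group 5: 1460 × 0.95 + 1430 × 0.313 = 1387 + 448 = 1835
Net migration: Group 3 − 110 → 506; Group 5 + 150 → 1985
End of period: [835, 1321, 506, 2122, 1985]
Period 2.
Births: 1321 × 0.261 = 345  |  506 × 0.293 = 148 ⇒ total 493
Group 2: 835 × 0.964 = 805
Group 3: 1321 × 0.947 = 1251
Group 4: 506 × 0.935 = 473
Group 5: 2122 × 0.95 + 1985 × 0.313 = 2016 + 621 = 2637
Net migration: Group 3 − 110 → 1141; Group 5 + 150 → 2787
End of period: [493, 805, 1141, 473, 2787]
Total after period 2: 493 + 805 + 1141 + 473 + 2787 = 5699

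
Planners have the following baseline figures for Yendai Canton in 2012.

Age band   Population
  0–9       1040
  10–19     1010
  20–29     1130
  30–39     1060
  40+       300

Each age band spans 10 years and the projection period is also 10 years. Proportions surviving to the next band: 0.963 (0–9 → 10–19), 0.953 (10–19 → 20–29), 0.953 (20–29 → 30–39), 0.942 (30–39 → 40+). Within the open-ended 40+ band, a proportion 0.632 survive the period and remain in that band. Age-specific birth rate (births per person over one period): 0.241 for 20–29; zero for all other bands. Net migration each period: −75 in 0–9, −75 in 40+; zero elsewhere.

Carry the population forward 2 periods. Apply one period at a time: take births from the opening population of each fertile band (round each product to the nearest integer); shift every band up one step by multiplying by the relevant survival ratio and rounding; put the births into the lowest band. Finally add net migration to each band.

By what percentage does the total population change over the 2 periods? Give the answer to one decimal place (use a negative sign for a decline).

-14.9

Period 1:
Births: 1130 × 0.241 = 272
10–19: 1040 × 0.963 = 1002
20–29: 1010 × 0.953 = 963
30–39: 1130 × 0.953 = 1077
40+: 1060 × 0.942 + 300 × 0.632 = 999 + 190 = 1189
Net migration: 0–9 − 75 → 197; 40+ − 75 → 1114
Giving 197 / 1002 / 963 / 1077 / 1114.
Period 2:
Births: 963 × 0.241 = 232
10–19: 197 × 0.963 = 190
20–29: 1002 × 0.953 = 955
30–39: 963 × 0.953 = 918
40+: 1077 × 0.942 + 1114 × 0.632 = 1015 + 704 = 1719
Net migration: 0–9 − 75 → 157; 40+ − 75 → 1644
Giving 157 / 190 / 955 / 918 / 1644.
Total: 4540 → 3864; change = -676; percentage change = -14.9%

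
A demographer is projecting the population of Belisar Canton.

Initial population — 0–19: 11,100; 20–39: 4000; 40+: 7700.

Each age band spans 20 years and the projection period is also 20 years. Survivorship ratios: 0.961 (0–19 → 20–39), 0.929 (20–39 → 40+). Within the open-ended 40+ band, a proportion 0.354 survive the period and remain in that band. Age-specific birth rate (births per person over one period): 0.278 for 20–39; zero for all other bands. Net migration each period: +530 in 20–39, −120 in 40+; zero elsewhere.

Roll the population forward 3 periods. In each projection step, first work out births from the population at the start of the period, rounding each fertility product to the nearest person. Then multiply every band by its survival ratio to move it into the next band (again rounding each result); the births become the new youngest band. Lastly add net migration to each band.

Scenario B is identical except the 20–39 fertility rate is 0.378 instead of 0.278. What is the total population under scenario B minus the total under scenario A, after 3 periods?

Call the bands 1 to 3, youngest first.
Period 1:
Births: 4000 × 0.278 = 1112
Band 2: 11100 × 0.961 = 10667
Band 3: 4000 × 0.929 + 7700 × 0.354 = 3716 + 2726 = 6442
Net migration: Band 2 + 530 → 11197; Band 3 − 120 → 6322
End of period: [1112, 11197, 6322]
Period 2:
Births: 11197 × 0.278 = 3113
Band 2: 1112 × 0.961 = 1069
Band 3: 11197 × 0.929 + 6322 × 0.354 = 10402 + 2238 = 12640
Net migration: Band 2 + 530 → 1599; Band 3 − 120 → 12520
End of period: [3113, 1599, 12520]
Period 3:
Births: 1599 × 0.278 = 445
Band 2: 3113 × 0.961 = 2992
Band 3: 1599 × 0.929 + 12520 × 0.354 = 1485 + 4432 = 5917
Net migration: Band 2 + 530 → 3522; Band 3 − 120 → 5797
End of period: [445, 3522, 5797]
Scenario A total after 3 periods: 9764
Scenario B projection —
Period 1:
Births: 4000 × 0.378 = 1512
Band 2: 11100 × 0.961 = 10667
Band 3: 4000 × 0.929 + 7700 × 0.354 = 3716 + 2726 = 6442
Net migration: Band 2 + 530 → 11197; Band 3 − 120 → 6322
End of period: [1512, 11197, 6322]
Period 2:
Births: 11197 × 0.378 = 4232
Band 2: 1512 × 0.961 = 1453
Band 3: 11197 × 0.929 + 6322 × 0.354 = 10402 + 2238 = 12640
Net migration: Band 2 + 530 → 1983; Band 3 − 120 → 12520
End of period: [4232, 1983, 12520]
Period 3:
Births: 1983 × 0.378 = 750
Band 2: 4232 × 0.961 = 4067
Band 3: 1983 × 0.929 + 12520 × 0.354 = 1842 + 4432 = 6274
Net migration: Band 2 + 530 → 4597; Band 3 − 120 → 6154
End of period: [750, 4597, 6154]
Scenario B total after 3 periods: 11501
Difference B − A = 11501 − 9764 = 1737

1737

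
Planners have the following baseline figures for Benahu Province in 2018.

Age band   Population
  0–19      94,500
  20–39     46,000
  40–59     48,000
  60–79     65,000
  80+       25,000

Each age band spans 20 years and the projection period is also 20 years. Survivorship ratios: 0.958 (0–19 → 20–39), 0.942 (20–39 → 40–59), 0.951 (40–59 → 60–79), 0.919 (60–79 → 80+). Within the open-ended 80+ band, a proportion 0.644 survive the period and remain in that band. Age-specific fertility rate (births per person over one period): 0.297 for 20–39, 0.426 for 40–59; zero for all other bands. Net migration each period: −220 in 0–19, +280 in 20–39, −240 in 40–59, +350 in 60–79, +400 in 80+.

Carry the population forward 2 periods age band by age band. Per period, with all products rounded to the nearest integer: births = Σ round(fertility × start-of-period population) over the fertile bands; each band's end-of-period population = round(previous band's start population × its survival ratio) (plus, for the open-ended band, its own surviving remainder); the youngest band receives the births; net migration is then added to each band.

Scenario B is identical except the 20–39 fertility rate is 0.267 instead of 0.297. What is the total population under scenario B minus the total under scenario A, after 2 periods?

-4046

— Period 1 —
Births: 46000 × 0.297 = 13662  |  48000 × 0.426 = 20448 → total 34110
20–39: 94500 × 0.958 = 90531
40–59: 46000 × 0.942 = 43332
60–79: 48000 × 0.951 = 45648
80+: 65000 × 0.919 + 25000 × 0.644 = 59735 + 16100 = 75835
Net migration: 0–19 − 220 → 33890; 20–39 + 280 → 90811; 40–59 − 240 → 43092; 60–79 + 350 → 45998; 80+ + 400 → 76235
→ [33890, 90811, 43092, 45998, 76235]
— Period 2 —
Births: 90811 × 0.297 = 26971  |  43092 × 0.426 = 18357 → total 45328
20–39: 33890 × 0.958 = 32467
40–59: 90811 × 0.942 = 85544
60–79: 43092 × 0.951 = 40980
80+: 45998 × 0.919 + 76235 × 0.644 = 42272 + 49095 = 91367
Net migration: 0–19 − 220 → 45108; 20–39 + 280 → 32747; 40–59 − 240 → 85304; 60–79 + 350 → 41330; 80+ + 400 → 91767
→ [45108, 32747, 85304, 41330, 91767]
Scenario A total after 2 periods: 296256
Scenario B projection —
— Period 1 —
Births: 46000 × 0.267 = 12282  |  48000 × 0.426 = 20448 → total 32730
20–39: 94500 × 0.958 = 90531
40–59: 46000 × 0.942 = 43332
60–79: 48000 × 0.951 = 45648
80+: 65000 × 0.919 + 25000 × 0.644 = 59735 + 16100 = 75835
Net migration: 0–19 − 220 → 32510; 20–39 + 280 → 90811; 40–59 − 240 → 43092; 60–79 + 350 → 45998; 80+ + 400 → 76235
→ [32510, 90811, 43092, 45998, 76235]
— Period 2 —
Births: 90811 × 0.267 = 24247  |  43092 × 0.426 = 18357 → total 42604
20–39: 32510 × 0.958 = 31145
40–59: 90811 × 0.942 = 85544
60–79: 43092 × 0.951 = 40980
80+: 45998 × 0.919 + 76235 × 0.644 = 42272 + 49095 = 91367
Net migration: 0–19 − 220 → 42384; 20–39 + 280 → 31425; 40–59 − 240 → 85304; 60–79 + 350 → 41330; 80+ + 400 → 91767
→ [42384, 31425, 85304, 41330, 91767]
Scenario B total after 2 periods: 292210
Difference B − A = 292210 − 296256 = -4046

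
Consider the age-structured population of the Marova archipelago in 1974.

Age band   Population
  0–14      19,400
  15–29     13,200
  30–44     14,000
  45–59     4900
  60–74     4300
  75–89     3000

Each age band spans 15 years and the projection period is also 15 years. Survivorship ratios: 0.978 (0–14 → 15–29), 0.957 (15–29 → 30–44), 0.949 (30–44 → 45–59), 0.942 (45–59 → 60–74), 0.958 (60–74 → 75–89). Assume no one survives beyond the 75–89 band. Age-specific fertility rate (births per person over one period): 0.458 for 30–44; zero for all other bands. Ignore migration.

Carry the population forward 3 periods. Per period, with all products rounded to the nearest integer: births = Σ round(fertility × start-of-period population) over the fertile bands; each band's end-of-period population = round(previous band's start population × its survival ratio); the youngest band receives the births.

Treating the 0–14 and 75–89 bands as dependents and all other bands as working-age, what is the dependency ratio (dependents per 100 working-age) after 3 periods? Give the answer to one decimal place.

50.5

Numbering the bands 1..6 from youngest to oldest:
Period 1:
Births: 14000 × 0.458 = 6412
Band 2: 19400 × 0.978 = 18973
Band 3: 13200 × 0.957 = 12632
Band 4: 14000 × 0.949 = 13286
Band 5: 4900 × 0.942 = 4616
Band 6: 4300 × 0.958 = 4119
Giving 6412 / 18973 / 12632 / 13286 / 4616 / 4119.
Period 2:
Births: 12632 × 0.458 = 5785
Band 2: 6412 × 0.978 = 6271
Band 3: 18973 × 0.957 = 18157
Band 4: 12632 × 0.949 = 11988
Band 5: 13286 × 0.942 = 12515
Band 6: 4616 × 0.958 = 4422
Giving 5785 / 6271 / 18157 / 11988 / 12515 / 4422.
Period 3:
Births: 18157 × 0.458 = 8316
Band 2: 5785 × 0.978 = 5658
Band 3: 6271 × 0.957 = 6001
Band 4: 18157 × 0.949 = 17231
Band 5: 11988 × 0.942 = 11293
Band 6: 12515 × 0.958 = 11989
Giving 8316 / 5658 / 6001 / 17231 / 11293 / 11989.
Dependents (band 0–14 + band 75–89) = 8316 + 11989 = 20305; working-age = 40183; ratio = 20305/40183 × 100 = 50.5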